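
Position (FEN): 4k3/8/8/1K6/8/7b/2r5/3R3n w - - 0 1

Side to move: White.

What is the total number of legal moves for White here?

19

White to move; king on b5.
In check: no.
Legal moves: Kb6, Ka6, Ka5, Kb4, Ka4, Rd8+, Rd7, Rd6, Rd5, Rd4, Rd3, Rd2, Rxh1, Rg1, Rf1, Re1+, Rc1, Rb1, Ra1.
Count: 19.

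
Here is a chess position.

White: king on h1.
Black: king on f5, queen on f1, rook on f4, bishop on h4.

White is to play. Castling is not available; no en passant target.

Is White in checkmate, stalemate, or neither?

neither

White to move; white king on h1.
In check: yes, from the black queen on f1.
King squares — g1: attacked by Qf1; g2: attacked by Qf1; h2: available.
Legal moves for White: Kh2.
White is in check but has 1 legal move → neither.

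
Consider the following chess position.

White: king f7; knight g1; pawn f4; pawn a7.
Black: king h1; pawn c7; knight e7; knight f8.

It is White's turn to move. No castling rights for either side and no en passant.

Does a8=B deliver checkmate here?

no

After a8=B: black king on h1; in check: yes, from the white bishop on a8.
Black has 5 legal replies: Kh2, Kxg1, Nc6, Nd5, c6.
In check but a legal move exists → not checkmate.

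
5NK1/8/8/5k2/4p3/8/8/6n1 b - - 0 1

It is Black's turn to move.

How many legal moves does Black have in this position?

Black to move; king on f5.
In check: no.
Legal moves: Kf6, Kg5, Ke5, Kg4, Kf4, Nh3, Nf3, Ne2, e3.
Count: 9.

9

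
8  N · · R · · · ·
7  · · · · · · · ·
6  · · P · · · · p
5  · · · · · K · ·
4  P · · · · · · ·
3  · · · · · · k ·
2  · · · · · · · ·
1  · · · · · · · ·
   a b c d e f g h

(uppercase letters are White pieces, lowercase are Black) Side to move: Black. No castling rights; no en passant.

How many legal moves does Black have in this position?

7

Black to move; king on g3.
In check: no.
Legal moves: Kh4, Kh3, Kf3, Kh2, Kg2, Kf2, h5.
Count: 7.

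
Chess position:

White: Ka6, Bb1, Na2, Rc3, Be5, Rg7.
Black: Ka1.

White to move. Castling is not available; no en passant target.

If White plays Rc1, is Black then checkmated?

yes

After Rc1: black king on a1; in check: yes, from the white bishop on e5.
King squares — b1: attacked by Rc1; a2: attacked by Bb1; b2: attacked by Be5.
Black has no legal moves → checkmate.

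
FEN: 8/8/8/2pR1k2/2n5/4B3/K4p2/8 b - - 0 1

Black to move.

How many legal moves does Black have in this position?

Black to move; king on f5.
In check: yes, from the white rook on d5.
Legal moves: Kg6, Kf6, Ke6, Kg4, Ke4, Ne5.
Count: 6.

6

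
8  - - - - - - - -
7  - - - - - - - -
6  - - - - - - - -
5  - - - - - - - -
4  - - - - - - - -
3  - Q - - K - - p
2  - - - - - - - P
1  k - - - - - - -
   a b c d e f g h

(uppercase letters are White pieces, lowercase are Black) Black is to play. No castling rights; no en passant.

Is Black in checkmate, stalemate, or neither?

stalemate

Black to move; black king on a1.
In check: no.
King squares — b1: attacked by Qb3; a2: attacked by Qb3; b2: attacked by Qb3.
Legal moves for Black: none.
Not in check and no legal moves → stalemate.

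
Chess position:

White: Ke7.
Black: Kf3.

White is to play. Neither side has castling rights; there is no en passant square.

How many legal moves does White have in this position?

White to move; king on e7.
In check: no.
Legal moves: Kf8, Ke8, Kd8, Kf7, Kd7, Kf6, Ke6, Kd6.
Count: 8.

8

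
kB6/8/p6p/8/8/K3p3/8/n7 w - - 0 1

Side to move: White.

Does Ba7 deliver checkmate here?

After Ba7: black king on a8; in check: no.
Black is not in check, so this cannot be checkmate.

no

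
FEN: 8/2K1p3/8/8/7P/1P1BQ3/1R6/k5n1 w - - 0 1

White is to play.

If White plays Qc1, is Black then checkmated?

yes

After Qc1: black king on a1; in check: yes, from the white queen on c1.
King squares — b1: attacked by Qc1; a2: attacked by Rb2; b2: attacked by Qc1.
Black has no legal moves → checkmate.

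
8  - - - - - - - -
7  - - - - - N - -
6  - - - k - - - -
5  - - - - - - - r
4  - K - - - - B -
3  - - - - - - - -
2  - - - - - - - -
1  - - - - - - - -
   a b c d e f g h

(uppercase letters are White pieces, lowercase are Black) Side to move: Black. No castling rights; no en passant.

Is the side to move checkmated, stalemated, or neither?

Black to move; black king on d6.
In check: yes, from the white knight on f7.
King squares — c5: attacked by Kb4; d5: available; e5: attacked by Nf7; c6: available; e6: attacked by Bg4; c7: available; d7: attacked by Bg4; e7: available.
Legal moves for Black: Ke7, Kc7, Kc6, Kd5.
Black is in check but has 4 legal moves → neither.

neither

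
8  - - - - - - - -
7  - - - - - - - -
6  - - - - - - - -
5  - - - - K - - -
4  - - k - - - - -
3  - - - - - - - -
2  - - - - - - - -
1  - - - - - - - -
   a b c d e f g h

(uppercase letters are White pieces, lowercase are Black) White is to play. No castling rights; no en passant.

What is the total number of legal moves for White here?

6

White to move; king on e5.
In check: no.
Legal moves: Kf6, Ke6, Kd6, Kf5, Kf4, Ke4.
Count: 6.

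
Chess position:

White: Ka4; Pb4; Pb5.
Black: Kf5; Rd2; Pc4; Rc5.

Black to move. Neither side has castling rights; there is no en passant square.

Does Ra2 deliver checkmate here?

After Ra2: white king on a4; in check: yes, from the black rook on a2.
King squares — a3: attacked by Ra2; b3: attacked by Pc4; b4: own pawn; a5: attacked by Ra2; b5: own pawn.
White has no legal moves → checkmate.

yes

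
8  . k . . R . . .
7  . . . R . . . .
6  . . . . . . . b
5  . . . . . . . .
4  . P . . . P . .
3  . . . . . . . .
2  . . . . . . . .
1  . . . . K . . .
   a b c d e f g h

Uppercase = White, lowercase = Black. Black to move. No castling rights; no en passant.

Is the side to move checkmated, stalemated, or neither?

checkmate

Black to move; black king on b8.
In check: yes, from the white rook on e8.
King squares — a7: attacked by Rd7; b7: attacked by Rd7; c7: attacked by Rd7; a8: attacked by Re8; c8: attacked by Re8.
Legal moves for Black: none.
In check with no legal moves → checkmate.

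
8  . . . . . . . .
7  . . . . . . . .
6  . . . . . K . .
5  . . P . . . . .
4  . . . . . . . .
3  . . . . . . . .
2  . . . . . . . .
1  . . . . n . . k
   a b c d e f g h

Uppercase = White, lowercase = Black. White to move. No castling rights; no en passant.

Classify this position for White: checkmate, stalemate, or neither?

neither

White to move; white king on f6.
In check: no.
Legal moves for White: Kg7, Kf7, Ke7, Kg6, Ke6, Kg5, Kf5, Ke5, c6.
White has 9 legal moves and is not in check → neither.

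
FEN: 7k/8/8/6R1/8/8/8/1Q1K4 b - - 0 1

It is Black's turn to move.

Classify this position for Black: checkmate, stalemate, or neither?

Black to move; black king on h8.
In check: no.
King squares — g7: attacked by Rg5; h7: attacked by Qb1; g8: attacked by Rg5.
Legal moves for Black: none.
Not in check and no legal moves → stalemate.

stalemate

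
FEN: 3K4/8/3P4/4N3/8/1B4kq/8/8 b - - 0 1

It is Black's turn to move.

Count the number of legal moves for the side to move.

Black to move; king on g3.
In check: no.
Legal moves: Qh8+, Qc8+, Qh7, Qd7+, Qh6, Qe6, Qh5, Qf5, Qh4+, Qg4, Qh2, Qg2, Qh1, Qf1, Kh4, Kf4, Kh2, Kg2, Kf2.
Count: 19.

19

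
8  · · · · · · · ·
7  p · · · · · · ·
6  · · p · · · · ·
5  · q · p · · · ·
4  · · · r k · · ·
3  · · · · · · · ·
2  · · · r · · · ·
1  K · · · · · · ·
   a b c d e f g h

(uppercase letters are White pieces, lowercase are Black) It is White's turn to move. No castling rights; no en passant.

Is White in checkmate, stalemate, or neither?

White to move; white king on a1.
In check: no.
King squares — b1: attacked by Qb5; a2: attacked by Rd2; b2: attacked by Rd2.
Legal moves for White: none.
Not in check and no legal moves → stalemate.

stalemate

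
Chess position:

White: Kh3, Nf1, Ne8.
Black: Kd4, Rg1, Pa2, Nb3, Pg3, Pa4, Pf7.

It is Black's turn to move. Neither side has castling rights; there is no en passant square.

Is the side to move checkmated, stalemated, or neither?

neither

Black to move; black king on d4.
In check: no.
Legal moves for Black include: Ke5, Kd5, Kc5, Ke4, Kc4, Kd3, Kc3, Nc5, Na5, Nd2, Nc1, Na1, Rg2, Rh1+, Rxf1, f6, a3, g2, ... (list truncated; more exist).
Black has legal moves and is not in check → neither.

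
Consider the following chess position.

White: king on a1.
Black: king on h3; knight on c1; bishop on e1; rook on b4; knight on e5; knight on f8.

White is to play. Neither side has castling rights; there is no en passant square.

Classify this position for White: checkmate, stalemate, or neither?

White to move; white king on a1.
In check: no.
King squares — b1: attacked by Rb4; a2: attacked by Nc1; b2: attacked by Rb4.
Legal moves for White: none.
Not in check and no legal moves → stalemate.

stalemate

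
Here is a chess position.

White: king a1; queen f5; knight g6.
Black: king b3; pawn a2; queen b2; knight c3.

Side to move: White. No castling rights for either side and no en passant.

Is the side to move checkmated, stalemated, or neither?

checkmate

White to move; white king on a1.
In check: yes, from the black queen on b2.
King squares — b1: attacked by Pa2; a2: attacked by Qb2; b2: attacked by Kb3.
Legal moves for White: none.
In check with no legal moves → checkmate.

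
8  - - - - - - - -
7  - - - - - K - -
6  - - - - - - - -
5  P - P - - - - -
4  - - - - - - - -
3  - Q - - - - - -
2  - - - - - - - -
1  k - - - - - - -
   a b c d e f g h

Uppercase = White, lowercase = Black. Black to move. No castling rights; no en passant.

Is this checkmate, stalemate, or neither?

Black to move; black king on a1.
In check: no.
King squares — b1: attacked by Qb3; a2: attacked by Qb3; b2: attacked by Qb3.
Legal moves for Black: none.
Not in check and no legal moves → stalemate.

stalemate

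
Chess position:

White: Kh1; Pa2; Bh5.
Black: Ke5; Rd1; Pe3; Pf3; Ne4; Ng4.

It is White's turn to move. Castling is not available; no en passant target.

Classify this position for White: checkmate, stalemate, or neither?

checkmate

White to move; white king on h1.
In check: yes, from the black rook on d1.
King squares — g1: attacked by Rd1; g2: attacked by Pf3; h2: attacked by Ng4.
Legal moves for White: none.
In check with no legal moves → checkmate.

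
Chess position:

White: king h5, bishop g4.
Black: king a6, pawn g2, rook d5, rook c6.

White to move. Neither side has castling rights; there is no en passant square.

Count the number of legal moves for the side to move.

2

White to move; king on h5.
In check: yes, from the black rook on d5.
Legal moves: Kh4, Bf5.
Count: 2.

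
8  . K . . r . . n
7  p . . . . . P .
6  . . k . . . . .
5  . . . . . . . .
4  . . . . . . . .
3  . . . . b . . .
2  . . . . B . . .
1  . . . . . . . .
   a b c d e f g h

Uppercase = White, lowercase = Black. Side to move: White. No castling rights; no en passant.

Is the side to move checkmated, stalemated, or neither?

checkmate

White to move; white king on b8.
In check: yes, from the black rook on e8.
King squares — a7: attacked by Be3; b7: attacked by Kc6; c7: attacked by Kc6; a8: attacked by Re8; c8: attacked by Re8.
Legal moves for White: none.
In check with no legal moves → checkmate.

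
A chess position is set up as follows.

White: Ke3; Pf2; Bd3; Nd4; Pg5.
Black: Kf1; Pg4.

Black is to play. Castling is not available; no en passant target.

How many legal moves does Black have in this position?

3

Black to move; king on f1.
In check: yes, from the white bishop on d3.
Legal moves: Kg2, Kg1, Ke1.
Count: 3.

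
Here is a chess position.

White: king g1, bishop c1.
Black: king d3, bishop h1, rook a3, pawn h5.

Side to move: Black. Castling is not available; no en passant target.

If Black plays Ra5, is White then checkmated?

no

After Ra5: white king on g1; in check: no.
White is not in check, so this cannot be checkmate.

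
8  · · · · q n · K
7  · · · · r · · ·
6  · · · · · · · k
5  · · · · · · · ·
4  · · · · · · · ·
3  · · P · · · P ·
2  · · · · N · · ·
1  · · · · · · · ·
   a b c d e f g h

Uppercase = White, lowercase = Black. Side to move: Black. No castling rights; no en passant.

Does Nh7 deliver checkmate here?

yes

After Nh7: white king on h8; in check: yes, from the black queen on e8.
King squares — g7: attacked by Kh6; h7: attacked by Kh6; g8: attacked by Qe8.
White has no legal moves → checkmate.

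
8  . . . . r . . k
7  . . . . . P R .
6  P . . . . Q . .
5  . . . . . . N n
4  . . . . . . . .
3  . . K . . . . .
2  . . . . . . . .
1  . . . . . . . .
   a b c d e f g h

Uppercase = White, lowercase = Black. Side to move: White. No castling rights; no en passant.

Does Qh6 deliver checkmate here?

yes

After Qh6: black king on h8; in check: yes, from the white queen on h6.
King squares — g7: attacked by Qh6; h7: attacked by Ng5; g8: attacked by Pf7.
Black has no legal moves → checkmate.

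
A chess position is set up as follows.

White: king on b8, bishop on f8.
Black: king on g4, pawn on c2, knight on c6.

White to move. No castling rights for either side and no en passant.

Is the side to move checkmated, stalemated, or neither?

White to move; white king on b8.
In check: yes, from the black knight on c6.
King squares — a7: attacked by Nc6; b7: available; c7: available; a8: available; c8: available.
Legal moves for White: Kc8, Ka8, Kc7, Kb7.
White is in check but has 4 legal moves → neither.

neither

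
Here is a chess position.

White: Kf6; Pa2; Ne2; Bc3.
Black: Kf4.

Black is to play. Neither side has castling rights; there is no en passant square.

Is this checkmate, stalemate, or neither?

neither

Black to move; black king on f4.
In check: yes, from the white knight on e2.
King squares — e3: available; f3: available; g3: attacked by Ne2; e4: available; g4: available; e5: attacked by Bc3; f5: attacked by Kf6; g5: attacked by Kf6.
Legal moves for Black: Kg4, Ke4, Kf3, Ke3.
Black is in check but has 4 legal moves → neither.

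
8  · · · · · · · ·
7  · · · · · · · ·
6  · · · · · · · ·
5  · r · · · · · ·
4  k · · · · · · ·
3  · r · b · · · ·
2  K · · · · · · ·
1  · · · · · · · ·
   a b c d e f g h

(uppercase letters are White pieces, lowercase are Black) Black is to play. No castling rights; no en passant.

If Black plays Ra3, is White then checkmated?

After Ra3: white king on a2; in check: yes, from the black rook on a3.
King squares — a1: attacked by Ra3; b1: attacked by Bd3; b2: attacked by Rb5; a3: attacked by Ka4; b3: attacked by Ra3.
White has no legal moves → checkmate.

yes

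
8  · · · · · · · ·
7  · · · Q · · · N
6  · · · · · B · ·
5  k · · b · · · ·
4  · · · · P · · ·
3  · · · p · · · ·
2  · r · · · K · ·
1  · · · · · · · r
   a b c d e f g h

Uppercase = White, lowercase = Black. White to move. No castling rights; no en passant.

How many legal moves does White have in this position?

4

White to move; king on f2.
In check: yes, from the black rook on b2.
Legal moves: Kg3, Kf3, Ke3, Bxb2.
Count: 4.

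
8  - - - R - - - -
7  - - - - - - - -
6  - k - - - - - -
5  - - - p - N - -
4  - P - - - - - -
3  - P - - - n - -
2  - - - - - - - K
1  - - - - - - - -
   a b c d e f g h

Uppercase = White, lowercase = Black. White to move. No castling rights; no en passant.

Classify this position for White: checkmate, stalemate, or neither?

White to move; white king on h2.
In check: yes, from the black knight on f3.
King squares — g1: attacked by Nf3; h1: available; g2: available; g3: available; h3: available.
Legal moves for White: Kh3, Kg3, Kg2, Kh1.
White is in check but has 4 legal moves → neither.

neither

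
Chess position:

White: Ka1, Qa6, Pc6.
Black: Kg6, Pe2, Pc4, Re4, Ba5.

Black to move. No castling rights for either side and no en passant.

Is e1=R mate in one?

After e1=R: white king on a1; in check: yes, from the black rook on e1.
White has 2 legal replies: Kb2, Ka2.
In check but a legal move exists → not checkmate.

no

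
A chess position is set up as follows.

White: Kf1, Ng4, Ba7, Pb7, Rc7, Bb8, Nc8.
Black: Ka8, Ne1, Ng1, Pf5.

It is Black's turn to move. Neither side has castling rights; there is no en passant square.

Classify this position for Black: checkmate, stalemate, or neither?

Black to move; black king on a8.
In check: yes, from the white pawn on b7.
King squares — a7: attacked by Bb8; b7: attacked by Rc7; b8: attacked by Ba7.
Legal moves for Black: none.
In check with no legal moves → checkmate.

checkmate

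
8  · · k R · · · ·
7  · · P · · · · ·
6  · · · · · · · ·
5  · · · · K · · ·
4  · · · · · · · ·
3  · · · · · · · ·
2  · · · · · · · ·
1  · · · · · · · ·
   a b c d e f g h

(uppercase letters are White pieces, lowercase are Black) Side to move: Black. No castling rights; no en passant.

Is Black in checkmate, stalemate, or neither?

neither

Black to move; black king on c8.
In check: yes, from the white rook on d8.
Legal moves for Black: Kxc7, Kb7.
Black is in check but has 2 legal moves → neither.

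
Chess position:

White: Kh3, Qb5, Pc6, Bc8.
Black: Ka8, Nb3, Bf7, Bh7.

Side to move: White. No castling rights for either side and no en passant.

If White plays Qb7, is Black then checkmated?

yes

After Qb7: black king on a8; in check: yes, from the white queen on b7.
King squares — a7: attacked by Qb7; b7: attacked by Pc6; b8: attacked by Qb7.
Black has no legal moves → checkmate.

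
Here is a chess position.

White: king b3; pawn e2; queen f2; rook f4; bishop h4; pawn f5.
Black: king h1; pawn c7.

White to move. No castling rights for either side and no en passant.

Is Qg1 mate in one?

After Qg1: black king on h1; in check: yes, from the white queen on g1.
Black has 1 legal reply: Kxg1.
In check but a legal move exists → not checkmate.

no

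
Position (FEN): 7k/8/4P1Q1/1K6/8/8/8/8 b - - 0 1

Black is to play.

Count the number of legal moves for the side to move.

Black to move; king on h8.
In check: no.
Legal moves: none.
Count: 0.

0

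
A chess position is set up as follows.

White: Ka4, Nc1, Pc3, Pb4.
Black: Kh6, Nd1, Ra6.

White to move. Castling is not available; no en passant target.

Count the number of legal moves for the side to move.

2

White to move; king on a4.
In check: yes, from the black rook on a6.
Legal moves: Kb5, Kb3.
Count: 2.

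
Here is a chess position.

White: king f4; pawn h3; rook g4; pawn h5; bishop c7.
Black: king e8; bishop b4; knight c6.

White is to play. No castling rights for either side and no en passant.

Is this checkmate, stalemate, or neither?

neither

White to move; white king on f4.
In check: no.
Legal moves for White include: Bd8, Bb8, Bd6, Bb6, Be5, Ba5, Rg8+, Rg7, Rg6, Rg5, Rh4, Rg3, Rg2, Rg1, Kg5, Kf5, Ke4, Kg3, ... (list truncated; more exist).
White has legal moves and is not in check → neither.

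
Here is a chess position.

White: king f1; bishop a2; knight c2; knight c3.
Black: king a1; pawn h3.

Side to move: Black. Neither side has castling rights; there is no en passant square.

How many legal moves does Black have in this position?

Black to move; king on a1.
In check: yes, from the white knight on c2.
Legal moves: Kb2.
Count: 1.

1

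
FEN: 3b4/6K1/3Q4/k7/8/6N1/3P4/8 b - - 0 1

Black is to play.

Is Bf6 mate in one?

no

After Bf6: white king on g7; in check: yes, from the black bishop on f6.
White has 8 legal replies: Kg8, Kf8, Kh7, Kf7, Kh6, Kg6, Kxf6, Qxf6.
In check but a legal move exists → not checkmate.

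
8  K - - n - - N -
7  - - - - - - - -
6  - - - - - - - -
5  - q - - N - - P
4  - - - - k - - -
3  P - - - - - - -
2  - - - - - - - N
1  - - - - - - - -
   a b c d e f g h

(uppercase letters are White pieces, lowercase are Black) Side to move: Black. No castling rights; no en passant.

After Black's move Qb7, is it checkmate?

After Qb7: white king on a8; in check: yes, from the black queen on b7.
King squares — a7: attacked by Qb7; b7: attacked by Nd8; b8: attacked by Qb7.
White has no legal moves → checkmate.

yes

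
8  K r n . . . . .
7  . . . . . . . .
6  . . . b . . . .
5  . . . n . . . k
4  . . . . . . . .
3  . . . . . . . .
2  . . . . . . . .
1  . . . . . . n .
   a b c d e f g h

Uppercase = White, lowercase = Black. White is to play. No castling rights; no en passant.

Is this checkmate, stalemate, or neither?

checkmate

White to move; white king on a8.
In check: yes, from the black rook on b8.
King squares — a7: attacked by Nc8; b7: attacked by Rb8; b8: attacked by Bd6.
Legal moves for White: none.
In check with no legal moves → checkmate.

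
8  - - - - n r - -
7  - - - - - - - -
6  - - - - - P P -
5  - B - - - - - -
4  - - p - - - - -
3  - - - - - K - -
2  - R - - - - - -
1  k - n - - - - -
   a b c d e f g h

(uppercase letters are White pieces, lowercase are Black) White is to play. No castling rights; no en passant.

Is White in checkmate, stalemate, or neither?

White to move; white king on f3.
In check: no.
Legal moves for White include: Bxe8, Bd7, Bc6, Ba6, Bxc4, Ba4, Kg4, Kf4, Ke4, Kg3, Ke3, Kg2, Kf2, Rb4, Rb3, Rh2, Rg2, Rf2, ... (list truncated; more exist).
White has legal moves and is not in check → neither.

neither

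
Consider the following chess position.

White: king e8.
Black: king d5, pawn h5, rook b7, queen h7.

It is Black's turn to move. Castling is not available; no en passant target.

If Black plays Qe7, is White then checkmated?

yes

After Qe7: white king on e8; in check: yes, from the black queen on e7.
King squares — d7: attacked by Rb7; e7: attacked by Rb7; f7: attacked by Qe7; d8: attacked by Qe7; f8: attacked by Qe7.
White has no legal moves → checkmate.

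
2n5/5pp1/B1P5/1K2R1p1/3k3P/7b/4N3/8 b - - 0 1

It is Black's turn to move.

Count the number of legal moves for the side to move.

Black to move; king on d4.
In check: yes, from the white knight on e2.
Legal moves: Kxe5, Kd3.
Count: 2.

2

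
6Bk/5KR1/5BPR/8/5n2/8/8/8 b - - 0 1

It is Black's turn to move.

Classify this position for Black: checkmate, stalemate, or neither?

checkmate

Black to move; black king on h8.
In check: yes, from the white rook on h6.
King squares — g7: attacked by Bf6; h7: attacked by Pg6; g8: attacked by Kf7.
Legal moves for Black: none.
In check with no legal moves → checkmate.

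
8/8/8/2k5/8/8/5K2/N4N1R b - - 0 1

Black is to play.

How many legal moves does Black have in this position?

8

Black to move; king on c5.
In check: no.
Legal moves: Kd6, Kc6, Kb6, Kd5, Kb5, Kd4, Kc4, Kb4.
Count: 8.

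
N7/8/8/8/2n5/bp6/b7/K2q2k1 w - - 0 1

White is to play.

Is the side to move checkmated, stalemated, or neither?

White to move; white king on a1.
In check: yes, from the black queen on d1.
King squares — b1: attacked by Qd1; a2: attacked by Pb3; b2: attacked by Ba3.
Legal moves for White: none.
In check with no legal moves → checkmate.

checkmate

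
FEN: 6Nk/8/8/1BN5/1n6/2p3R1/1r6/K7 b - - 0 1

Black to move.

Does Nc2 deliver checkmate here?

yes

After Nc2: white king on a1; in check: yes, from the black knight on c2.
King squares — b1: attacked by Rb2; a2: attacked by Rb2; b2: attacked by Pc3.
White has no legal moves → checkmate.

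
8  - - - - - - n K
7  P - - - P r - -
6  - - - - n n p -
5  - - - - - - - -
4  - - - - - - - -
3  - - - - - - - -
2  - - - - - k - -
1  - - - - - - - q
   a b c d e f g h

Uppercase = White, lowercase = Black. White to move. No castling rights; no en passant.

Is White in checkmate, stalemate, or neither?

White to move; white king on h8.
In check: yes, from the black queen on h1.
King squares — g7: attacked by Ne6; h7: attacked by Qh1; g8: attacked by Nf6.
Legal moves for White: none.
In check with no legal moves → checkmate.

checkmate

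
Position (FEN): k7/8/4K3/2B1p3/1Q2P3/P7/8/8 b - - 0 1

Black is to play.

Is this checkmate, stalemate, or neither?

stalemate

Black to move; black king on a8.
In check: no.
King squares — a7: attacked by Bc5; b7: attacked by Qb4; b8: attacked by Qb4.
Legal moves for Black: none.
Not in check and no legal moves → stalemate.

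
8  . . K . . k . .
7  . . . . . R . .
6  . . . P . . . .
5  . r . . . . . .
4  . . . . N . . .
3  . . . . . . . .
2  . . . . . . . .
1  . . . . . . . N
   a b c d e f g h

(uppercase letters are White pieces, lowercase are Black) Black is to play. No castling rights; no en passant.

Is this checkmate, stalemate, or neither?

neither

Black to move; black king on f8.
In check: yes, from the white rook on f7.
King squares — e7: attacked by Pd6; f7: available; g7: attacked by Rf7; e8: available; g8: available.
Legal moves for Black: Kg8, Ke8, Kxf7.
Black is in check but has 3 legal moves → neither.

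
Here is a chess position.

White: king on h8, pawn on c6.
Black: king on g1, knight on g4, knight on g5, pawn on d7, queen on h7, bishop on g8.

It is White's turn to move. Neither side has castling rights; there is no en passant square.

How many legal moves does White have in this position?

White to move; king on h8.
In check: yes, from the black queen on h7.
Legal moves: none.
Count: 0.

0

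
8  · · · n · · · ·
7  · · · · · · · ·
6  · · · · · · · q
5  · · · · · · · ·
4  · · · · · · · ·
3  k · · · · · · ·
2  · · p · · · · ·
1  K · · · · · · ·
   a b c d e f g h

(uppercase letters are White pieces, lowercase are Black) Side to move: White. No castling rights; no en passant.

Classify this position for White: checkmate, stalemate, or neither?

White to move; white king on a1.
In check: no.
King squares — b1: attacked by Pc2; a2: attacked by Ka3; b2: attacked by Ka3.
Legal moves for White: none.
Not in check and no legal moves → stalemate.

stalemate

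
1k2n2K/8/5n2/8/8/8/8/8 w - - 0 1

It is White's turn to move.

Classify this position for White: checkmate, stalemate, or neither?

stalemate

White to move; white king on h8.
In check: no.
King squares — g7: attacked by Ne8; h7: attacked by Nf6; g8: attacked by Nf6.
Legal moves for White: none.
Not in check and no legal moves → stalemate.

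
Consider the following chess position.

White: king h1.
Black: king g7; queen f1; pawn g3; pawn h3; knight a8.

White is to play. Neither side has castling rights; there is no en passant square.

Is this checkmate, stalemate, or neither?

White to move; white king on h1.
In check: yes, from the black queen on f1.
King squares — g1: attacked by Qf1; g2: attacked by Qf1; h2: attacked by Pg3.
Legal moves for White: none.
In check with no legal moves → checkmate.

checkmate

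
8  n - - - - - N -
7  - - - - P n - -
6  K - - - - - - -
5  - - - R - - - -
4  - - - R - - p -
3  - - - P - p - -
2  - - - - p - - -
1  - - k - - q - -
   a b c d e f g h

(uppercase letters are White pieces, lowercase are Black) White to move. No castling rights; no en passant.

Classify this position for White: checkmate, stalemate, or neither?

White to move; white king on a6.
In check: no.
Legal moves for White include: Nh6, Nf6, Kb7, Ka7, Kb5, Ka5, Rd8, Rd7, Rd6, Rh5, Rg5, Rf5, Re5, Rc5+, Rb5, Ra5, Rxg4, Rf4, ... (list truncated; more exist).
White has legal moves and is not in check → neither.

neither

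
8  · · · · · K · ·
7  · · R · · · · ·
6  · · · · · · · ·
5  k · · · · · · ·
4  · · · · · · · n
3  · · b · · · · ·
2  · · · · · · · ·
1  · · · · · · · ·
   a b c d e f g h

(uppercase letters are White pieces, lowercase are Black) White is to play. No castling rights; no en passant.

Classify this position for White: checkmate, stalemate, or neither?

White to move; white king on f8.
In check: no.
Legal moves for White: Kg8, Ke8, Kf7, Ke7, Rc8, Rh7, Rg7, Rf7, Re7, Rd7, Rb7, Ra7+, Rc6, Rc5+, Rc4, Rxc3.
White has 16 legal moves and is not in check → neither.

neither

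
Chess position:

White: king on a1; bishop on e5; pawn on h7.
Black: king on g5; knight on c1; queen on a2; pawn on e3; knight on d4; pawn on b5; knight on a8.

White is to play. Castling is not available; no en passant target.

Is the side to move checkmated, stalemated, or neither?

checkmate

White to move; white king on a1.
In check: yes, from the black queen on a2.
King squares — b1: attacked by Qa2; a2: attacked by Nc1; b2: attacked by Qa2.
Legal moves for White: none.
In check with no legal moves → checkmate.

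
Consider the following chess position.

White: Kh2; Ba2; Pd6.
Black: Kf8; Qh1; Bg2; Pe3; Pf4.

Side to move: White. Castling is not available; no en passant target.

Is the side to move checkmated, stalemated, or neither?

White to move; white king on h2.
In check: yes, from the black queen on h1.
King squares — g1: attacked by Qh1; h1: attacked by Bg2; g2: attacked by Qh1; g3: attacked by Pf4; h3: attacked by Qh1.
Legal moves for White: none.
In check with no legal moves → checkmate.

checkmate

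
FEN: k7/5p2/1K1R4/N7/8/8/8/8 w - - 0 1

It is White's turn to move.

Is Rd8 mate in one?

yes

After Rd8: black king on a8; in check: yes, from the white rook on d8.
King squares — a7: attacked by Kb6; b7: attacked by Na5; b8: attacked by Rd8.
Black has no legal moves → checkmate.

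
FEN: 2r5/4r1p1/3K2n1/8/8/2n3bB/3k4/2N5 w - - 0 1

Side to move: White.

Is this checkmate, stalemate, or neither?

White to move; white king on d6.
In check: yes, from the black bishop on g3.
King squares — c5: attacked by Rc8; d5: attacked by Nc3; e5: attacked by Bg3; c6: attacked by Rc8; e6: attacked by Re7; c7: attacked by Bg3; d7: attacked by Re7; e7: attacked by Ng6.
Legal moves for White: none.
In check with no legal moves → checkmate.

checkmate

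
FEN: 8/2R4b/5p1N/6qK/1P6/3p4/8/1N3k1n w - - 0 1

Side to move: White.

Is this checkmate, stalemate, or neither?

White to move; white king on h5.
In check: yes, from the black queen on g5.
King squares — g4: attacked by Qg5; h4: attacked by Qg5; g5: attacked by Pf6; g6: attacked by Qg5; h6: own knight.
Legal moves for White: none.
In check with no legal moves → checkmate.

checkmate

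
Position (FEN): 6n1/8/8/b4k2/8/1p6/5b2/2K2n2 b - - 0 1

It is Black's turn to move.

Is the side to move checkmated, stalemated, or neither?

neither

Black to move; black king on f5.
In check: no.
Legal moves for Black include: Ne7, Nh6, Nf6, Kg6, Kf6, Ke6, Kg5, Ke5, Kg4, Kf4, Ke4, Bd8, Bc7, Bab6, Bb4, Bc3, Bd2+, Bae1, ... (list truncated; more exist).
Black has legal moves and is not in check → neither.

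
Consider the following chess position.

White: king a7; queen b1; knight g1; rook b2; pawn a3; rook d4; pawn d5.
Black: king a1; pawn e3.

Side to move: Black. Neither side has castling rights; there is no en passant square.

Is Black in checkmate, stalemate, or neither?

Black to move; black king on a1.
In check: yes, from the white queen on b1.
King squares — b1: attacked by Rb2; a2: attacked by Qb1; b2: attacked by Qb1.
Legal moves for Black: none.
In check with no legal moves → checkmate.

checkmate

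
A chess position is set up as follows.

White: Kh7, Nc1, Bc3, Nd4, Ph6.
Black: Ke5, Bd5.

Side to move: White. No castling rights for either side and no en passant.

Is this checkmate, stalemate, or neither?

White to move; white king on h7.
In check: no.
Legal moves for White include: Kh8, Kg7, Kg6, Ne6+, Nc6+, Nf5+, Nb5+, Nf3+, Ndb3+, Nde2+, Nc2+, Ba5, Bb4, Bd2, Bb2, Be1, Ba1, Nd3+, ... (list truncated; more exist).
White has legal moves and is not in check → neither.

neither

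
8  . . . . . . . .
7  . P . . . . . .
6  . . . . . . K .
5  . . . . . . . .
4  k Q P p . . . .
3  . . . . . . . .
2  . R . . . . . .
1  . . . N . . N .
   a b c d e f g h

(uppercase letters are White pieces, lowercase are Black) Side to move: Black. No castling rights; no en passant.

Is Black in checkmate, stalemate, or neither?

Black to move; black king on a4.
In check: yes, from the white queen on b4.
King squares — a3: attacked by Qb4; b3: attacked by Rb2; b4: attacked by Rb2; a5: attacked by Qb4; b5: attacked by Qb4.
Legal moves for Black: none.
In check with no legal moves → checkmate.

checkmate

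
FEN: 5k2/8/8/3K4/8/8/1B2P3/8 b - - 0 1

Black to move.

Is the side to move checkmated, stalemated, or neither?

Black to move; black king on f8.
In check: no.
Legal moves for Black: Kg8, Ke8, Kf7, Ke7.
Black has 4 legal moves and is not in check → neither.

neither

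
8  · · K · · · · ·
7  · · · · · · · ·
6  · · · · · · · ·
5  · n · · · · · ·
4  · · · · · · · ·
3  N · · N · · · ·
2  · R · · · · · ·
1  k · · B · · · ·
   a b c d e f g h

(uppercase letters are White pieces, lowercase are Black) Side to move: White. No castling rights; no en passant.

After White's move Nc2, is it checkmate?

yes

After Nc2: black king on a1; in check: yes, from the white knight on c2.
King squares — b1: attacked by Rb2; a2: attacked by Rb2; b2: attacked by Nd3.
Black has no legal moves → checkmate.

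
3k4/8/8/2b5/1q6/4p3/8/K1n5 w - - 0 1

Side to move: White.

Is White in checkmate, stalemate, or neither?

stalemate

White to move; white king on a1.
In check: no.
King squares — b1: attacked by Qb4; a2: attacked by Nc1; b2: attacked by Qb4.
Legal moves for White: none.
Not in check and no legal moves → stalemate.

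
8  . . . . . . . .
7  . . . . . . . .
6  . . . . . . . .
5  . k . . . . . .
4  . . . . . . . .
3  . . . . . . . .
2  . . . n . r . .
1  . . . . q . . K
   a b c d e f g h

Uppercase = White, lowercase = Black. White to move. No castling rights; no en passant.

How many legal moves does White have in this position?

White to move; king on h1.
In check: yes, from the black queen on e1.
Legal moves: none.
Count: 0.

0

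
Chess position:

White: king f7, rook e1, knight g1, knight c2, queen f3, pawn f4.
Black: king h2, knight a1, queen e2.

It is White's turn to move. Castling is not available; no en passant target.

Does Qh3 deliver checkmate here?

yes

After Qh3: black king on h2; in check: yes, from the white queen on h3.
King squares — g1: attacked by Re1; h1: attacked by Qh3; g2: attacked by Qh3; g3: attacked by Qh3; h3: attacked by Ng1.
Black has no legal moves → checkmate.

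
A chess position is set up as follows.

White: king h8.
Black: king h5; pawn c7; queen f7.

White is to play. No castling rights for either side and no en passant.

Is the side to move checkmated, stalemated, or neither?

stalemate

White to move; white king on h8.
In check: no.
King squares — g7: attacked by Qf7; h7: attacked by Qf7; g8: attacked by Qf7.
Legal moves for White: none.
Not in check and no legal moves → stalemate.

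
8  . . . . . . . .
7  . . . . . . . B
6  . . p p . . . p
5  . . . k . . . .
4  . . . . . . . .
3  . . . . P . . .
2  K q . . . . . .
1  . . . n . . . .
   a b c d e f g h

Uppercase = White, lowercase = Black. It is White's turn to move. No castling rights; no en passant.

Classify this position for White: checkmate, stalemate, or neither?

checkmate

White to move; white king on a2.
In check: yes, from the black queen on b2.
King squares — a1: attacked by Qb2; b1: attacked by Qb2; b2: attacked by Nd1; a3: attacked by Qb2; b3: attacked by Qb2.
Legal moves for White: none.
In check with no legal moves → checkmate.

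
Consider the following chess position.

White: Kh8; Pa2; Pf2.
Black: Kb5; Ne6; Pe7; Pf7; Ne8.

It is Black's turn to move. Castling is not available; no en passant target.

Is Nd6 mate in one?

no

After Nd6: white king on h8; in check: no.
White is not in check, so this cannot be checkmate.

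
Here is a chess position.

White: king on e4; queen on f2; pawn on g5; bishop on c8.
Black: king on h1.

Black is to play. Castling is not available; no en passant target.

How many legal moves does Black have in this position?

Black to move; king on h1.
In check: no.
Legal moves: none.
Count: 0.

0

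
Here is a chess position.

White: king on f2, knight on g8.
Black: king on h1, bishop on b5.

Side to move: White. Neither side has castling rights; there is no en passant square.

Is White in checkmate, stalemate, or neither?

White to move; white king on f2.
In check: no.
Legal moves for White: Ne7, Nh6, Nf6, Kg3, Kf3, Ke3, Ke1.
White has 7 legal moves and is not in check → neither.

neither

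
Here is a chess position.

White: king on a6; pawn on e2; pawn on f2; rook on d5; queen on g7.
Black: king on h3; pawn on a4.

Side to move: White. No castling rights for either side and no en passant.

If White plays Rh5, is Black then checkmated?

yes

After Rh5: black king on h3; in check: yes, from the white rook on h5.
King squares — g2: attacked by Qg7; h2: attacked by Rh5; g3: attacked by Pf2; g4: attacked by Qg7; h4: attacked by Rh5.
Black has no legal moves → checkmate.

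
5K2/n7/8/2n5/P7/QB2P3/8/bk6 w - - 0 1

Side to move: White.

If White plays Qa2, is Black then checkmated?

After Qa2: black king on b1; in check: yes, from the white queen on a2.
Black has 1 legal reply: Kc1.
In check but a legal move exists → not checkmate.

no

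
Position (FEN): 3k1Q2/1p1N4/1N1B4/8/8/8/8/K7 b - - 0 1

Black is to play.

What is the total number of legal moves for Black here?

Black to move; king on d8.
In check: yes, from the white queen on f8.
Legal moves: none.
Count: 0.

0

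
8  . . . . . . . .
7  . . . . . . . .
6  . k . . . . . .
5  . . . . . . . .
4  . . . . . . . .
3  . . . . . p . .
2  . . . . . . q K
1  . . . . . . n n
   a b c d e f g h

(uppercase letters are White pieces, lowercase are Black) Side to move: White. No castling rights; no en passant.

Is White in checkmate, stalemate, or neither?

White to move; white king on h2.
In check: yes, from the black queen on g2.
King squares — g1: attacked by Qg2; h1: attacked by Qg2; g2: attacked by Pf3; g3: attacked by Nh1; h3: attacked by Ng1.
Legal moves for White: none.
In check with no legal moves → checkmate.

checkmate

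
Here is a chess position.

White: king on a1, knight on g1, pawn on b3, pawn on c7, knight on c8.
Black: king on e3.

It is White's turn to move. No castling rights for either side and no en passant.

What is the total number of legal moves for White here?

11

White to move; king on a1.
In check: no.
Legal moves: Ne7, Na7, Nd6, Nb6, Nh3, Nf3, Ne2, Kb2, Ka2, Kb1, b4.
Count: 11.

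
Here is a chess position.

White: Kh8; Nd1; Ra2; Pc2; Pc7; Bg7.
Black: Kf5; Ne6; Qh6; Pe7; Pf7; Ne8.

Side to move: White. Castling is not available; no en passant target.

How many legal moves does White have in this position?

2

White to move; king on h8.
In check: yes, from the black queen on h6.
Legal moves: Kg8, Bxh6.
Count: 2.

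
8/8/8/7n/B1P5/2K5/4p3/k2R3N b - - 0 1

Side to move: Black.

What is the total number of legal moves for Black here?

5

Black to move; king on a1.
In check: yes, from the white rook on d1.
Legal moves: Ka2, exd1=Q, exd1=R, exd1=B, exd1=N+.
Count: 5.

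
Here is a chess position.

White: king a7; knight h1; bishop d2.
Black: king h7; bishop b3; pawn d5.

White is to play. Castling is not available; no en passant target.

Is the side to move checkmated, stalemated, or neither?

White to move; white king on a7.
In check: no.
Legal moves for White: Kb8, Ka8, Kb7, Kb6, Ka6, Bh6, Bg5, Ba5, Bf4, Bb4, Be3, Bc3, Be1, Bc1, Ng3, Nf2.
White has 16 legal moves and is not in check → neither.

neither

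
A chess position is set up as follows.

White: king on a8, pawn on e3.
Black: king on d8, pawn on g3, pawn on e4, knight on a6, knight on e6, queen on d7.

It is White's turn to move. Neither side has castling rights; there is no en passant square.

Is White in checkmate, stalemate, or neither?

White to move; white king on a8.
In check: no.
King squares — a7: attacked by Qd7; b7: attacked by Qd7; b8: attacked by Na6.
Legal moves for White: none.
Not in check and no legal moves → stalemate.

stalemate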